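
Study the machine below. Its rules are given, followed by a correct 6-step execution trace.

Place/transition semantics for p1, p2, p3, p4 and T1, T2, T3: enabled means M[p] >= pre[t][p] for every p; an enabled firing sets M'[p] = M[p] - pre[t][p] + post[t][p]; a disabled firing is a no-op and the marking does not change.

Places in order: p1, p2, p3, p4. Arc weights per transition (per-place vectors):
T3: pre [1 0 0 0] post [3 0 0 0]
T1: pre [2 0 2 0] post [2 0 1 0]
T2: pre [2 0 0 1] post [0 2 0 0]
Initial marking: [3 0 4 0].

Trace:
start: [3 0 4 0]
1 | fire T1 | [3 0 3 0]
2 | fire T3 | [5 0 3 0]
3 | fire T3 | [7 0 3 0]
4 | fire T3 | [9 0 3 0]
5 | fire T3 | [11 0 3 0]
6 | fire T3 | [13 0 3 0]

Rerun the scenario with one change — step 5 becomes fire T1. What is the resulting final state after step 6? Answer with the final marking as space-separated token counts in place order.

11 0 2 0

(re-executing from step 5 with the substitution; state before step 5: [9 0 3 0])
5 | fire T1 | [9 0 2 0]
6 | fire T3 | [11 0 2 0]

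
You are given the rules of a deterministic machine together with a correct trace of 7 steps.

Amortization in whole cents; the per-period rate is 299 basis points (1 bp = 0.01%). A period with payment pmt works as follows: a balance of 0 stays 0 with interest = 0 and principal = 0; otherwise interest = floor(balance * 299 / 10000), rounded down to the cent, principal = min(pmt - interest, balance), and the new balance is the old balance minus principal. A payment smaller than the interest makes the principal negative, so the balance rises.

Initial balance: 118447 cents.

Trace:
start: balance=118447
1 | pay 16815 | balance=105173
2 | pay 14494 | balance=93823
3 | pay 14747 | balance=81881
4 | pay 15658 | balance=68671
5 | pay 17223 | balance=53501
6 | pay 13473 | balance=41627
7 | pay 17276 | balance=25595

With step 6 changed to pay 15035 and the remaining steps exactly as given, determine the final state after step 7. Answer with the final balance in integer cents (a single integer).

(re-executing from step 6 with the substitution; state before step 6: balance=53501)
6 | pay 15035 | balance=40065
7 | pay 17276 | balance=23986

23986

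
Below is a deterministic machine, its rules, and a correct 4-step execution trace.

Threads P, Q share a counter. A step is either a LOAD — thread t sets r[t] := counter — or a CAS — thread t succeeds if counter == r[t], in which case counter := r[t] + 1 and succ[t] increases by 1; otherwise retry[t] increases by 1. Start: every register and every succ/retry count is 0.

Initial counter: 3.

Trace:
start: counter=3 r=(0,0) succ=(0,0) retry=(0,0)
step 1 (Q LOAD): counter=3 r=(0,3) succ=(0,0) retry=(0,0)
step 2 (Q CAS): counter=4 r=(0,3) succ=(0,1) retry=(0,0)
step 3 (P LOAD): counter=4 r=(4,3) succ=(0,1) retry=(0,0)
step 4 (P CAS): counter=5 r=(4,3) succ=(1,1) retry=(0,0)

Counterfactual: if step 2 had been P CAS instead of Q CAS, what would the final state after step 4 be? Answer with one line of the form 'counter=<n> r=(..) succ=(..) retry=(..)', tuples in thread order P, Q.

(re-executing from step 2 with the substitution; state before step 2: counter=3 r=(0,3) succ=(0,0) retry=(0,0))
step 2 (P CAS): counter=3 r=(0,3) succ=(0,0) retry=(1,0)
step 3 (P LOAD): counter=3 r=(3,3) succ=(0,0) retry=(1,0)
step 4 (P CAS): counter=4 r=(3,3) succ=(1,0) retry=(1,0)

counter=4 r=(3,3) succ=(1,0) retry=(1,0)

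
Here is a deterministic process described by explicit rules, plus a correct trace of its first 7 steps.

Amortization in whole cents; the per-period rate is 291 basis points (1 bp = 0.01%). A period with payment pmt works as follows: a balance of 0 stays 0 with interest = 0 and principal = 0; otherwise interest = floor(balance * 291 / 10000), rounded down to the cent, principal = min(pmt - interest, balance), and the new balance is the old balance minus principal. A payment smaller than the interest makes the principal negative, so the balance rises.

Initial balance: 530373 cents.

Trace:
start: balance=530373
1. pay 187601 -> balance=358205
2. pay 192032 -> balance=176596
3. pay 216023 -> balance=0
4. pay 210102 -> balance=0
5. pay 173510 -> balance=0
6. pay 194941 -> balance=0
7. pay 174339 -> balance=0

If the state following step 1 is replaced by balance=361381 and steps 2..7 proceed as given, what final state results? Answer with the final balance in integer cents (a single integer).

state after step 1 := balance=361381
2. pay 192032 -> balance=179865
3. pay 216023 -> balance=0
4. pay 210102 -> balance=0
5. pay 173510 -> balance=0
6. pay 194941 -> balance=0
7. pay 174339 -> balance=0

0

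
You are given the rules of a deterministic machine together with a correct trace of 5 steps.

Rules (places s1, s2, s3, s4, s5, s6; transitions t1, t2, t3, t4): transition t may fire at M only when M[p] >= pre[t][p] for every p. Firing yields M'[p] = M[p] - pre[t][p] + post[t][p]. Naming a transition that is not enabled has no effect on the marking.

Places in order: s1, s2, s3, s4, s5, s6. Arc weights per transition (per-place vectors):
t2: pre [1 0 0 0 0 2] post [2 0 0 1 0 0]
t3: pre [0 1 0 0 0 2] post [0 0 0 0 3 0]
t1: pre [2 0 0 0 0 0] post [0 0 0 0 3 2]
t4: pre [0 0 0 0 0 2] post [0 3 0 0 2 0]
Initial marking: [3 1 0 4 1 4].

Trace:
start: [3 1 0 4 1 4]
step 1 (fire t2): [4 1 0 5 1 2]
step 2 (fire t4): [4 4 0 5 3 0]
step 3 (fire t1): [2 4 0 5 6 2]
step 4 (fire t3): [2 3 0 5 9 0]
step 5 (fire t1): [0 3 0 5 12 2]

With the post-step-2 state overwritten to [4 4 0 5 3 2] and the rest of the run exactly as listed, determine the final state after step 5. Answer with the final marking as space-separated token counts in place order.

state after step 2 := [4 4 0 5 3 2]
step 3 (fire t1): [2 4 0 5 6 4]
step 4 (fire t3): [2 3 0 5 9 2]
step 5 (fire t1): [0 3 0 5 12 4]

0 3 0 5 12 4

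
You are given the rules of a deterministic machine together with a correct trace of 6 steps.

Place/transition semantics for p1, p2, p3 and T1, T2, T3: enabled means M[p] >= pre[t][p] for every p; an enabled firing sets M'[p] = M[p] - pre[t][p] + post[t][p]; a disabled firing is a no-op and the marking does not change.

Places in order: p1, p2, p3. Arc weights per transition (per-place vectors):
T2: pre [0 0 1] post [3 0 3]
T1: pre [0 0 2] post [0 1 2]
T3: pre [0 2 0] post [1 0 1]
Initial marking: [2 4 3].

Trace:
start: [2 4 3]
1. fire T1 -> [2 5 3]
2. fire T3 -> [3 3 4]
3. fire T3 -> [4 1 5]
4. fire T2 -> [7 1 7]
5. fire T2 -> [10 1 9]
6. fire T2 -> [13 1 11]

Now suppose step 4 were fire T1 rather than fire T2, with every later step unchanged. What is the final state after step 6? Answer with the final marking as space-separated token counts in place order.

10 2 9

(re-executing from step 4 with the substitution; state before step 4: [4 1 5])
4. fire T1 -> [4 2 5]
5. fire T2 -> [7 2 7]
6. fire T2 -> [10 2 9]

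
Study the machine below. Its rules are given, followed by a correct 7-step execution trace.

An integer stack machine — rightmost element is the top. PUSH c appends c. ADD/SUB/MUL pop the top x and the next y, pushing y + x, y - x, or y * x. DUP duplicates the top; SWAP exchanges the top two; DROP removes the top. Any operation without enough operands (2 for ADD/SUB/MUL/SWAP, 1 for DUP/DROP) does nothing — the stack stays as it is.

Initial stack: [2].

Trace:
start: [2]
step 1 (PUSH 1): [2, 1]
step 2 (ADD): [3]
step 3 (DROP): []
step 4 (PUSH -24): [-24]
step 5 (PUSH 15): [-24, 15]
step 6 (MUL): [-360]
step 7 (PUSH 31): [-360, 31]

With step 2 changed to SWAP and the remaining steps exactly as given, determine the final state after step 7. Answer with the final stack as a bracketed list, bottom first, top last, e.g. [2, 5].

[1, -360, 31]

(re-executing from step 2 with the substitution; state before step 2: [2, 1])
step 2 (SWAP): [1, 2]
step 3 (DROP): [1]
step 4 (PUSH -24): [1, -24]
step 5 (PUSH 15): [1, -24, 15]
step 6 (MUL): [1, -360]
step 7 (PUSH 31): [1, -360, 31]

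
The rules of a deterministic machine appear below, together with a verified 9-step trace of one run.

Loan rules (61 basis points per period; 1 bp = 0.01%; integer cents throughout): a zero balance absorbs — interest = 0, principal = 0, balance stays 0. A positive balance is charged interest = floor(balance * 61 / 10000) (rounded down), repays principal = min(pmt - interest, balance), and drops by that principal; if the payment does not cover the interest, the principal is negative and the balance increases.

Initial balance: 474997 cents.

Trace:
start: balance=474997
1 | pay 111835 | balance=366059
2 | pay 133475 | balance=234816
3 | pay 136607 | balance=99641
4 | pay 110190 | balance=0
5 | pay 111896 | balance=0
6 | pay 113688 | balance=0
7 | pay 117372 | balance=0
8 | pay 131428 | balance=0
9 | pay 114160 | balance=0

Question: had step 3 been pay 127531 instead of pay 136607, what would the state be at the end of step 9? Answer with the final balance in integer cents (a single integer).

(re-executing from step 3 with the substitution; state before step 3: balance=234816)
3 | pay 127531 | balance=108717
4 | pay 110190 | balance=0
5 | pay 111896 | balance=0
6 | pay 113688 | balance=0
7 | pay 117372 | balance=0
8 | pay 131428 | balance=0
9 | pay 114160 | balance=0

0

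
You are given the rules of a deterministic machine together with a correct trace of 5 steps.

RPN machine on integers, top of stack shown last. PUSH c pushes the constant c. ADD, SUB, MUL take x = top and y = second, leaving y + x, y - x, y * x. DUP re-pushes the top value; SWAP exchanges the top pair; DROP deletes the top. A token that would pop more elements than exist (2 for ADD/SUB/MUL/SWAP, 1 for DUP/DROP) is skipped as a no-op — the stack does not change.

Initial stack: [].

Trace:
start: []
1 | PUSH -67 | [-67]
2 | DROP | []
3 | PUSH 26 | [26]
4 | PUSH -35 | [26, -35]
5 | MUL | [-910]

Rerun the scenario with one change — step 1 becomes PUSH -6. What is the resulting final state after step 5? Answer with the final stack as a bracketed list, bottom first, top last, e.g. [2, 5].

[-910]

(re-executing from step 1 with the substitution; state before step 1: [])
1 | PUSH -6 | [-6]
2 | DROP | []
3 | PUSH 26 | [26]
4 | PUSH -35 | [26, -35]
5 | MUL | [-910]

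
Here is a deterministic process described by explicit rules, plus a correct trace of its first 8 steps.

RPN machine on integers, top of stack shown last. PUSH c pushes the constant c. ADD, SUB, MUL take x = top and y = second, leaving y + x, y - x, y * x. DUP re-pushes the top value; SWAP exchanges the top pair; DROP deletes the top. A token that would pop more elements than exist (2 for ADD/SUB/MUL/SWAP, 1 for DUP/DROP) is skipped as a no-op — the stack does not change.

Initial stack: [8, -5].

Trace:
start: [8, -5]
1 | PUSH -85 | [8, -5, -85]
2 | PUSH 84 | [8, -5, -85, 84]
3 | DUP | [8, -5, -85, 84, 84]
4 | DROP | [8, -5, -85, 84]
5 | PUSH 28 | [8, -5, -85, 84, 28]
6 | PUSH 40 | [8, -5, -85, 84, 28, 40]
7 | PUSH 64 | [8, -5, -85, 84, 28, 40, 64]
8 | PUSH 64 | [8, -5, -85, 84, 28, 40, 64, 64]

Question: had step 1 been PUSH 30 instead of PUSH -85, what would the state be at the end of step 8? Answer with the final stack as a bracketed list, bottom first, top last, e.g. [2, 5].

(re-executing from step 1 with the substitution; state before step 1: [8, -5])
1 | PUSH 30 | [8, -5, 30]
2 | PUSH 84 | [8, -5, 30, 84]
3 | DUP | [8, -5, 30, 84, 84]
4 | DROP | [8, -5, 30, 84]
5 | PUSH 28 | [8, -5, 30, 84, 28]
6 | PUSH 40 | [8, -5, 30, 84, 28, 40]
7 | PUSH 64 | [8, -5, 30, 84, 28, 40, 64]
8 | PUSH 64 | [8, -5, 30, 84, 28, 40, 64, 64]

[8, -5, 30, 84, 28, 40, 64, 64]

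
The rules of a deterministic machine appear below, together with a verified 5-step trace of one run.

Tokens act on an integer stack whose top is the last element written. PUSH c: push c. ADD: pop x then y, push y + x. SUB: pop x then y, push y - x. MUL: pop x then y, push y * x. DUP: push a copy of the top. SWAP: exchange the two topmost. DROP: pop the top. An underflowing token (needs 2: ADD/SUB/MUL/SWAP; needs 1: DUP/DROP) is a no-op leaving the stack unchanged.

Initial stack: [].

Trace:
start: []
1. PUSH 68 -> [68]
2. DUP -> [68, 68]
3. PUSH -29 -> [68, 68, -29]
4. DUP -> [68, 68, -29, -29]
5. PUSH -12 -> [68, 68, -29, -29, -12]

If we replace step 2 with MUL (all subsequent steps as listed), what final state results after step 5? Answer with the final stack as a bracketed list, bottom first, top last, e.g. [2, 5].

[68, -29, -29, -12]

(re-executing from step 2 with the substitution; state before step 2: [68])
2. MUL -> [68]
3. PUSH -29 -> [68, -29]
4. DUP -> [68, -29, -29]
5. PUSH -12 -> [68, -29, -29, -12]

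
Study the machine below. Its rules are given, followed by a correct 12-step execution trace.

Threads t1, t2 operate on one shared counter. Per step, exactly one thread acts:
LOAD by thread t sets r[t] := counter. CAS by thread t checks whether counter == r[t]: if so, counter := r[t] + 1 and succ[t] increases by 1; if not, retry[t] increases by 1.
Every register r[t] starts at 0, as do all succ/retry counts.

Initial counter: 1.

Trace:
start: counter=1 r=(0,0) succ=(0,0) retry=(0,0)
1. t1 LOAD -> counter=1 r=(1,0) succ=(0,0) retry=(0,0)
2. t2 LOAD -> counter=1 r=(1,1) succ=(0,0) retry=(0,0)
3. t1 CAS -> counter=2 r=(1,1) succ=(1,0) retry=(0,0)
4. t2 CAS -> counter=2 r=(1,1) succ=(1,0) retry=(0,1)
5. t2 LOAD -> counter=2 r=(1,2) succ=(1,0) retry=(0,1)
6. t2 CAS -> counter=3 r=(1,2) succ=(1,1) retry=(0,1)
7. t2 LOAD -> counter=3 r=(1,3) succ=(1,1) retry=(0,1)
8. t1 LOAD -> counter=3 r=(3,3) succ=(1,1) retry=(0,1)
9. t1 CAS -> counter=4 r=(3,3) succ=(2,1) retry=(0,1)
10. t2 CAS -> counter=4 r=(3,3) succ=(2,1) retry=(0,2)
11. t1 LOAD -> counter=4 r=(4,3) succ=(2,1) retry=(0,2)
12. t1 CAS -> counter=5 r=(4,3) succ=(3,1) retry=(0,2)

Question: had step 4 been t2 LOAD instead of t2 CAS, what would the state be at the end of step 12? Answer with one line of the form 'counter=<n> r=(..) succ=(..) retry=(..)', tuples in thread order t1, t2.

(re-executing from step 4 with the substitution; state before step 4: counter=2 r=(1,1) succ=(1,0) retry=(0,0))
4. t2 LOAD -> counter=2 r=(1,2) succ=(1,0) retry=(0,0)
5. t2 LOAD -> counter=2 r=(1,2) succ=(1,0) retry=(0,0)
6. t2 CAS -> counter=3 r=(1,2) succ=(1,1) retry=(0,0)
7. t2 LOAD -> counter=3 r=(1,3) succ=(1,1) retry=(0,0)
8. t1 LOAD -> counter=3 r=(3,3) succ=(1,1) retry=(0,0)
9. t1 CAS -> counter=4 r=(3,3) succ=(2,1) retry=(0,0)
10. t2 CAS -> counter=4 r=(3,3) succ=(2,1) retry=(0,1)
11. t1 LOAD -> counter=4 r=(4,3) succ=(2,1) retry=(0,1)
12. t1 CAS -> counter=5 r=(4,3) succ=(3,1) retry=(0,1)

counter=5 r=(4,3) succ=(3,1) retry=(0,1)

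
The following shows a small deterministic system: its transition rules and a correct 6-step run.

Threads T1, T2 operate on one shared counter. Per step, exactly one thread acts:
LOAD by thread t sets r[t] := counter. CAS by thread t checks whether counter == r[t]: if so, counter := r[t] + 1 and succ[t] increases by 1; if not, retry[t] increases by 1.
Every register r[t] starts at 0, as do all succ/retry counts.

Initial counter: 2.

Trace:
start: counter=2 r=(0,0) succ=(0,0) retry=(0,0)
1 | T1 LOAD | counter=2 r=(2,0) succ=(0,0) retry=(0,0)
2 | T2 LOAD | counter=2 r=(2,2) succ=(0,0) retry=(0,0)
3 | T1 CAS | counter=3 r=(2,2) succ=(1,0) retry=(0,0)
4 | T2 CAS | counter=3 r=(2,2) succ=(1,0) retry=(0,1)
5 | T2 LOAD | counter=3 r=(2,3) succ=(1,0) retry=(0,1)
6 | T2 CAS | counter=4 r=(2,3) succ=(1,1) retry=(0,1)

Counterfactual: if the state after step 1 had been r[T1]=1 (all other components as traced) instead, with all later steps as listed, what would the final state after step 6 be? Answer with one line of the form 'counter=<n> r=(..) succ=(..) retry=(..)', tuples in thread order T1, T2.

state after step 1 := counter=2 r=(1,0) succ=(0,0) retry=(0,0)
2 | T2 LOAD | counter=2 r=(1,2) succ=(0,0) retry=(0,0)
3 | T1 CAS | counter=2 r=(1,2) succ=(0,0) retry=(1,0)
4 | T2 CAS | counter=3 r=(1,2) succ=(0,1) retry=(1,0)
5 | T2 LOAD | counter=3 r=(1,3) succ=(0,1) retry=(1,0)
6 | T2 CAS | counter=4 r=(1,3) succ=(0,2) retry=(1,0)

counter=4 r=(1,3) succ=(0,2) retry=(1,0)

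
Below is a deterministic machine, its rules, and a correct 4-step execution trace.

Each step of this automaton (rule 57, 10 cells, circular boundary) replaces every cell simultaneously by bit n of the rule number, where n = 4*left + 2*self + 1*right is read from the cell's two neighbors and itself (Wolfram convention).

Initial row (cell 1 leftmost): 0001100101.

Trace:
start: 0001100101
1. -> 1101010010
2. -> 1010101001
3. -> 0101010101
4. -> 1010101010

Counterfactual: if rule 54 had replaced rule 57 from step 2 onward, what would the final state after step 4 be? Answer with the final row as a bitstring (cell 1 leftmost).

0010000001

(re-executing steps 2..4 under rule 54; state before step 2: 1101010010)
2. -> 0011111111
3. -> 1100000000
4. -> 0010000001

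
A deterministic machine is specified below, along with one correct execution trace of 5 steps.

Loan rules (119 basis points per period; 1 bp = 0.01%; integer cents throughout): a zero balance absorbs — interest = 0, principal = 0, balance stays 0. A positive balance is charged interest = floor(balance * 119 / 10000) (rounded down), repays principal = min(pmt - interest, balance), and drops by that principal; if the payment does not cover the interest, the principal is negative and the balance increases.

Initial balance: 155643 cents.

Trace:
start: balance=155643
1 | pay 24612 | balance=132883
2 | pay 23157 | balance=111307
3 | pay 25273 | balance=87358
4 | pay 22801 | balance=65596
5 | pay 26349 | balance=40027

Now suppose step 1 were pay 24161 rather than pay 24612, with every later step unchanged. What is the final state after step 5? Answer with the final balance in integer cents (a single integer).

40500

(re-executing from step 1 with the substitution; state before step 1: balance=155643)
1 | pay 24161 | balance=133334
2 | pay 23157 | balance=111763
3 | pay 25273 | balance=87819
4 | pay 22801 | balance=66063
5 | pay 26349 | balance=40500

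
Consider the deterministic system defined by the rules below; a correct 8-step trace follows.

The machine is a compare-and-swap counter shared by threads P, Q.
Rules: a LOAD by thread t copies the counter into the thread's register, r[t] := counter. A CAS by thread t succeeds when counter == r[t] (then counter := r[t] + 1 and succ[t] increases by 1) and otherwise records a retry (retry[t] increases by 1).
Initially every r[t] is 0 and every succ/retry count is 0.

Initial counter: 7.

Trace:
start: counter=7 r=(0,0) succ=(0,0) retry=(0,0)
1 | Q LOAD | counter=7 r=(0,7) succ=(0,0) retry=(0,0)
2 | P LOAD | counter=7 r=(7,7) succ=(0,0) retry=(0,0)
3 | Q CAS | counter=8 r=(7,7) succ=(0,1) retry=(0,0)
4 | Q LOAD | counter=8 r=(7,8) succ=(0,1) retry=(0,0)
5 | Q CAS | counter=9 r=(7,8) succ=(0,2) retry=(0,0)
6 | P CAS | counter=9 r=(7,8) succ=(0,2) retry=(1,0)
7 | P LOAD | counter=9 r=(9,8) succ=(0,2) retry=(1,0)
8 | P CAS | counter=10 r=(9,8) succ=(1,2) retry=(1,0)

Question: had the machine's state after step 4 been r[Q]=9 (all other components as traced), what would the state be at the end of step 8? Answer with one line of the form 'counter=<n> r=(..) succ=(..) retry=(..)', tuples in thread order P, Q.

counter=9 r=(8,9) succ=(1,1) retry=(1,1)

state after step 4 := counter=8 r=(7,9) succ=(0,1) retry=(0,0)
5 | Q CAS | counter=8 r=(7,9) succ=(0,1) retry=(0,1)
6 | P CAS | counter=8 r=(7,9) succ=(0,1) retry=(1,1)
7 | P LOAD | counter=8 r=(8,9) succ=(0,1) retry=(1,1)
8 | P CAS | counter=9 r=(8,9) succ=(1,1) retry=(1,1)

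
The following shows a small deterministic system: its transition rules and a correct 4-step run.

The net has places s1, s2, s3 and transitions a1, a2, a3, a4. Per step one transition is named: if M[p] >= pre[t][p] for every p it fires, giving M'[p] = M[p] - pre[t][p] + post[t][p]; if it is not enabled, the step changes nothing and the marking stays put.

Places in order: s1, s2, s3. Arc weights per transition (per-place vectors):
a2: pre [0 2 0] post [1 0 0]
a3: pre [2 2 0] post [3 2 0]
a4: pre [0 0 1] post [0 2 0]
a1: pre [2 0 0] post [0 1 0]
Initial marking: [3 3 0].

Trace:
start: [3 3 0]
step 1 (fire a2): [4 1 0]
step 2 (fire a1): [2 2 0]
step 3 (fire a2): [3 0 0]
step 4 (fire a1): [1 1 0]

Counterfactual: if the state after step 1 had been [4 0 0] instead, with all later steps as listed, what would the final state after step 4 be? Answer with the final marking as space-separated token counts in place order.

state after step 1 := [4 0 0]
step 2 (fire a1): [2 1 0]
step 3 (fire a2): [2 1 0]
step 4 (fire a1): [0 2 0]

0 2 0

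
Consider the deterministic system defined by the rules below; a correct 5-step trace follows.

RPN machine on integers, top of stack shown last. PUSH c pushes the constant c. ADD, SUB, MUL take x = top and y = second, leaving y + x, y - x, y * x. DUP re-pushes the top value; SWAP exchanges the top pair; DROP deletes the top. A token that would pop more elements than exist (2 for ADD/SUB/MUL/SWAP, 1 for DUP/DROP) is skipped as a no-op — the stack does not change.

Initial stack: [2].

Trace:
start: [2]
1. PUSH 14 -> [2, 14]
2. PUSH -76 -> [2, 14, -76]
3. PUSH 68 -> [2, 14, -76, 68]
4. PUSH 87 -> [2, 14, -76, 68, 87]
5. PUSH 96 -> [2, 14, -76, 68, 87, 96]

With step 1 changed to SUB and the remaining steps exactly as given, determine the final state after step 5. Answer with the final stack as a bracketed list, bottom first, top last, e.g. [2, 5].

(re-executing from step 1 with the substitution; state before step 1: [2])
1. SUB -> [2]
2. PUSH -76 -> [2, -76]
3. PUSH 68 -> [2, -76, 68]
4. PUSH 87 -> [2, -76, 68, 87]
5. PUSH 96 -> [2, -76, 68, 87, 96]

[2, -76, 68, 87, 96]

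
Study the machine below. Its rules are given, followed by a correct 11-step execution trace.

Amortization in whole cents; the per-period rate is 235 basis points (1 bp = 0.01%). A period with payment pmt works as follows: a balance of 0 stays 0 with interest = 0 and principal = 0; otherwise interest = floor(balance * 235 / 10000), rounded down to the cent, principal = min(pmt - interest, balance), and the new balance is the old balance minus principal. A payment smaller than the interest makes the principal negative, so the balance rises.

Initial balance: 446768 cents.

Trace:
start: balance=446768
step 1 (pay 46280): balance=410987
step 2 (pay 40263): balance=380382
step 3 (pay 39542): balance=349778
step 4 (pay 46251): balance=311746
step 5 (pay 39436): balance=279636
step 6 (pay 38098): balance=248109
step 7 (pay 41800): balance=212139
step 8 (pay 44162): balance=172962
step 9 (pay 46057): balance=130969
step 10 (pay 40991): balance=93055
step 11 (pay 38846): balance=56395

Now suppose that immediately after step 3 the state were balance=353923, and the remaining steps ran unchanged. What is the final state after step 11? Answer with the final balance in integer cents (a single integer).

61386

state after step 3 := balance=353923
step 4 (pay 46251): balance=315989
step 5 (pay 39436): balance=283978
step 6 (pay 38098): balance=252553
step 7 (pay 41800): balance=216687
step 8 (pay 44162): balance=177617
step 9 (pay 46057): balance=135733
step 10 (pay 40991): balance=97931
step 11 (pay 38846): balance=61386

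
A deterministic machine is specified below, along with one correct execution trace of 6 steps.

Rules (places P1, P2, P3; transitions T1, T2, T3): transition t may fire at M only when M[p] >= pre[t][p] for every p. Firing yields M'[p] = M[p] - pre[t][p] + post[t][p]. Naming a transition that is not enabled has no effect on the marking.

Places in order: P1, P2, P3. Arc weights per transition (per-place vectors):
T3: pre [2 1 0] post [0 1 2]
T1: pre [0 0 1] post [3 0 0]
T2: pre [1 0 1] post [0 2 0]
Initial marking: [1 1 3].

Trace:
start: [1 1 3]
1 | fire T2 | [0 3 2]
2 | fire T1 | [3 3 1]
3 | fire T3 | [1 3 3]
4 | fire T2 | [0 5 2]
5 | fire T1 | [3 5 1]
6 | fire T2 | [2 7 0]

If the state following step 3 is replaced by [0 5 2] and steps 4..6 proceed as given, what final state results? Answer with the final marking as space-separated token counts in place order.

state after step 3 := [0 5 2]
4 | fire T2 | [0 5 2]
5 | fire T1 | [3 5 1]
6 | fire T2 | [2 7 0]

2 7 0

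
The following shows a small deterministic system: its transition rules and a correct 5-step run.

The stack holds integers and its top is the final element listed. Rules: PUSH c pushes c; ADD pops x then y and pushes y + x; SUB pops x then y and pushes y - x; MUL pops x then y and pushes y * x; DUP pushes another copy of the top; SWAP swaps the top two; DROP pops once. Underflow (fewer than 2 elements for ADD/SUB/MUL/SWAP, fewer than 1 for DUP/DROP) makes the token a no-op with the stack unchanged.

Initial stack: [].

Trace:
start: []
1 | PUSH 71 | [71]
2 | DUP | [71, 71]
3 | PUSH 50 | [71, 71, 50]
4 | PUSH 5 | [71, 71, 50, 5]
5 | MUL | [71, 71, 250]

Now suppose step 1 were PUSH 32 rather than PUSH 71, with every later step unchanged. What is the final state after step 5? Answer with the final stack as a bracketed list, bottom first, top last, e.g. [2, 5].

(re-executing from step 1 with the substitution; state before step 1: [])
1 | PUSH 32 | [32]
2 | DUP | [32, 32]
3 | PUSH 50 | [32, 32, 50]
4 | PUSH 5 | [32, 32, 50, 5]
5 | MUL | [32, 32, 250]

[32, 32, 250]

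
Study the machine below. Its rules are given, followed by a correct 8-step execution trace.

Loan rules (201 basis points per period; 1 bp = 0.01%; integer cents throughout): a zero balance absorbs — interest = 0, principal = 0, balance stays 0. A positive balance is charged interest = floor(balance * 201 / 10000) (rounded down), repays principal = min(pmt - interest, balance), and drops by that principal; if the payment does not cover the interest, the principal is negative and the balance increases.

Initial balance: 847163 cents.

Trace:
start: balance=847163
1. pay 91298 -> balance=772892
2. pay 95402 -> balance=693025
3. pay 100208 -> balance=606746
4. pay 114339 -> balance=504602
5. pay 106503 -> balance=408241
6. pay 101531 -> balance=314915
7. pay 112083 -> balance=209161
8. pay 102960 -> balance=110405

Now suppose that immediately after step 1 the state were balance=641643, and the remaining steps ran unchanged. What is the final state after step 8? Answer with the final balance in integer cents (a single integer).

state after step 1 := balance=641643
2. pay 95402 -> balance=559138
3. pay 100208 -> balance=470168
4. pay 114339 -> balance=365279
5. pay 106503 -> balance=266118
6. pay 101531 -> balance=169935
7. pay 112083 -> balance=61267
8. pay 102960 -> balance=0

0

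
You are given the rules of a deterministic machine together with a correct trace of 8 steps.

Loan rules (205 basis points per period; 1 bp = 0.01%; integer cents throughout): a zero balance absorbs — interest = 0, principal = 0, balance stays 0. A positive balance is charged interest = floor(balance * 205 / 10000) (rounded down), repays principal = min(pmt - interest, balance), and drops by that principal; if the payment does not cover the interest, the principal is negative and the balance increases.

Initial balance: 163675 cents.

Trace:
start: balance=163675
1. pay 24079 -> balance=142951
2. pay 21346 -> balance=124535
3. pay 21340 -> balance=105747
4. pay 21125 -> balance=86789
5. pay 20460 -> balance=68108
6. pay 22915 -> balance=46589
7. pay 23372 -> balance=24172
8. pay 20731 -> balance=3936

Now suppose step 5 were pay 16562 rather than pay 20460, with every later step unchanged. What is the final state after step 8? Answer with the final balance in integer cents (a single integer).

8078

(re-executing from step 5 with the substitution; state before step 5: balance=86789)
5. pay 16562 -> balance=72006
6. pay 22915 -> balance=50567
7. pay 23372 -> balance=28231
8. pay 20731 -> balance=8078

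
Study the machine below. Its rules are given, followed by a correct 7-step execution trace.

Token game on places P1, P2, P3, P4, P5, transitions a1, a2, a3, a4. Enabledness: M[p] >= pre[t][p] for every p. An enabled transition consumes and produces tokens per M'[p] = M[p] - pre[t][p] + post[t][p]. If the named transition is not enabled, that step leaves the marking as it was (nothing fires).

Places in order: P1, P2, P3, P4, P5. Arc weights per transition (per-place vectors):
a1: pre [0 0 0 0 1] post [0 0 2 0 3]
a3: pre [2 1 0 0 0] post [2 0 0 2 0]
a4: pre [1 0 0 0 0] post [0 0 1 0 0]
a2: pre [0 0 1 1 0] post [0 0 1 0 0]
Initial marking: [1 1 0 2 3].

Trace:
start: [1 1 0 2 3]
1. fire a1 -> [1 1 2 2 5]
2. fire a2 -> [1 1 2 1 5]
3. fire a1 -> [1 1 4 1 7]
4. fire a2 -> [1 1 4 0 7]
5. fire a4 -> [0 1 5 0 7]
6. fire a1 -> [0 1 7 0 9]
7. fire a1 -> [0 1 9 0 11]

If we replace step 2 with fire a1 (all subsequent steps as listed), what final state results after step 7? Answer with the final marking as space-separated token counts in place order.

0 1 11 1 13

(re-executing from step 2 with the substitution; state before step 2: [1 1 2 2 5])
2. fire a1 -> [1 1 4 2 7]
3. fire a1 -> [1 1 6 2 9]
4. fire a2 -> [1 1 6 1 9]
5. fire a4 -> [0 1 7 1 9]
6. fire a1 -> [0 1 9 1 11]
7. fire a1 -> [0 1 11 1 13]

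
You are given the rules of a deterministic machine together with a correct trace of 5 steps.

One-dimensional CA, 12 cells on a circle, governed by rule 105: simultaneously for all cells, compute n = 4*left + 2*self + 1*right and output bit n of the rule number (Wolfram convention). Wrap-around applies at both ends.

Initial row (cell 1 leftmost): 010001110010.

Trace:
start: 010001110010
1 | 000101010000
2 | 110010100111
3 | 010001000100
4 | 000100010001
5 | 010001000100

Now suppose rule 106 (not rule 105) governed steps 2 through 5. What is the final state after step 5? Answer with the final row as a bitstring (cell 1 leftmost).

010100000001

(re-executing steps 2..5 under rule 106; state before step 2: 000101010000)
2 | 001010100000
3 | 010101000000
4 | 101010000000
5 | 010100000001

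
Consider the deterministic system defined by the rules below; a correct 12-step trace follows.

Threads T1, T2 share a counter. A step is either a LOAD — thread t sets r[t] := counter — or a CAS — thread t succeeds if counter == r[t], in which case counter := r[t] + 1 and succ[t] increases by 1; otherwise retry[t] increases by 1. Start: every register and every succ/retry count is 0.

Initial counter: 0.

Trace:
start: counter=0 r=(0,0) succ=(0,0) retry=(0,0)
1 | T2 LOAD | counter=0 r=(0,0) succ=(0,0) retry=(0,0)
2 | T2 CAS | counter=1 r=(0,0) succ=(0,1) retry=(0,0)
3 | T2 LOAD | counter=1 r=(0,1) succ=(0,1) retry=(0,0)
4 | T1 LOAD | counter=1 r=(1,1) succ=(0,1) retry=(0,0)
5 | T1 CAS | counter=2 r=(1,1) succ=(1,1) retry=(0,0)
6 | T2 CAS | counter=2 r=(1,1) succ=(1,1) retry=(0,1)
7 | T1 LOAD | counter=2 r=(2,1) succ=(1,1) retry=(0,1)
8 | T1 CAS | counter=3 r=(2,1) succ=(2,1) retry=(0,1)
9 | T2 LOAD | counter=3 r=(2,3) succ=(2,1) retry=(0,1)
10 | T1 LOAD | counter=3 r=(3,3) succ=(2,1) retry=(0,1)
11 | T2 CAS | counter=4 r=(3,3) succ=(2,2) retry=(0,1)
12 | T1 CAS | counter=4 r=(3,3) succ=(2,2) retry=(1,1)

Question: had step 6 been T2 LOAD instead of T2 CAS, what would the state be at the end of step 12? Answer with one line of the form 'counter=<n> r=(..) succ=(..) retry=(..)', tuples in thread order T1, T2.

counter=4 r=(3,3) succ=(2,2) retry=(1,0)

(re-executing from step 6 with the substitution; state before step 6: counter=2 r=(1,1) succ=(1,1) retry=(0,0))
6 | T2 LOAD | counter=2 r=(1,2) succ=(1,1) retry=(0,0)
7 | T1 LOAD | counter=2 r=(2,2) succ=(1,1) retry=(0,0)
8 | T1 CAS | counter=3 r=(2,2) succ=(2,1) retry=(0,0)
9 | T2 LOAD | counter=3 r=(2,3) succ=(2,1) retry=(0,0)
10 | T1 LOAD | counter=3 r=(3,3) succ=(2,1) retry=(0,0)
11 | T2 CAS | counter=4 r=(3,3) succ=(2,2) retry=(0,0)
12 | T1 CAS | counter=4 r=(3,3) succ=(2,2) retry=(1,0)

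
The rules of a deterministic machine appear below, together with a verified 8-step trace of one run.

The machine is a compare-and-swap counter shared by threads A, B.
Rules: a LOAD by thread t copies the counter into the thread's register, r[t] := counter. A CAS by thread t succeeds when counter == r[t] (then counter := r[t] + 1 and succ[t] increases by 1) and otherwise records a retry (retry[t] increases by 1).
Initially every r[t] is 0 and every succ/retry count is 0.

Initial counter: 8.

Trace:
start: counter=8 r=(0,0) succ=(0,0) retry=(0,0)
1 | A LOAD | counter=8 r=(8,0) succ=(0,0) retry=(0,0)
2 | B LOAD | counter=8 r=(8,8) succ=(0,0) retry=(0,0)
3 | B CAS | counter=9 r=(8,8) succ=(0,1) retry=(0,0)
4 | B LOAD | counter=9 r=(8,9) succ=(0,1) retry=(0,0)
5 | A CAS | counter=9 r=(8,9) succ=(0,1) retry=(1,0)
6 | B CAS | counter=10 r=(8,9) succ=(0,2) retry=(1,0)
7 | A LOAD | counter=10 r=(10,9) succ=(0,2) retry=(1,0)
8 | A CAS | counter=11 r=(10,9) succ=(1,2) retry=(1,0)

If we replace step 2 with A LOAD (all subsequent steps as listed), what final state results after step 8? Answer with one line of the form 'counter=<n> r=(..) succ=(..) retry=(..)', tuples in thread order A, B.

counter=10 r=(9,8) succ=(2,0) retry=(0,2)

(re-executing from step 2 with the substitution; state before step 2: counter=8 r=(8,0) succ=(0,0) retry=(0,0))
2 | A LOAD | counter=8 r=(8,0) succ=(0,0) retry=(0,0)
3 | B CAS | counter=8 r=(8,0) succ=(0,0) retry=(0,1)
4 | B LOAD | counter=8 r=(8,8) succ=(0,0) retry=(0,1)
5 | A CAS | counter=9 r=(8,8) succ=(1,0) retry=(0,1)
6 | B CAS | counter=9 r=(8,8) succ=(1,0) retry=(0,2)
7 | A LOAD | counter=9 r=(9,8) succ=(1,0) retry=(0,2)
8 | A CAS | counter=10 r=(9,8) succ=(2,0) retry=(0,2)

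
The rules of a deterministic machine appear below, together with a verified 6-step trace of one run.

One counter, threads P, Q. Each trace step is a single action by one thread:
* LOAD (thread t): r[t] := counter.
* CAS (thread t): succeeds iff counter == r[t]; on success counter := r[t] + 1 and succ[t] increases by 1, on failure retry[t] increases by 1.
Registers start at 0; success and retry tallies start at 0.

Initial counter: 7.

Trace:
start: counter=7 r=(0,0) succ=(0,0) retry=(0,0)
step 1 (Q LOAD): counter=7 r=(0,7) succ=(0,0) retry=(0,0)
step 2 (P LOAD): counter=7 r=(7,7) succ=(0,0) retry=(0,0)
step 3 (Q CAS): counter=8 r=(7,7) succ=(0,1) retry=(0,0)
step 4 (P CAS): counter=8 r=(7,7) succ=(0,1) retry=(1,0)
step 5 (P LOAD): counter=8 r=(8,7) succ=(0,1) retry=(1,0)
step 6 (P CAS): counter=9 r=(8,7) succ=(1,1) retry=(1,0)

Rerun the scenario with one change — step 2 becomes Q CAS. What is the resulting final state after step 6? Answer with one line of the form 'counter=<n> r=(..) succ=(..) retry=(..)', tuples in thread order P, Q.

counter=9 r=(8,7) succ=(1,1) retry=(1,1)

(re-executing from step 2 with the substitution; state before step 2: counter=7 r=(0,7) succ=(0,0) retry=(0,0))
step 2 (Q CAS): counter=8 r=(0,7) succ=(0,1) retry=(0,0)
step 3 (Q CAS): counter=8 r=(0,7) succ=(0,1) retry=(0,1)
step 4 (P CAS): counter=8 r=(0,7) succ=(0,1) retry=(1,1)
step 5 (P LOAD): counter=8 r=(8,7) succ=(0,1) retry=(1,1)
step 6 (P CAS): counter=9 r=(8,7) succ=(1,1) retry=(1,1)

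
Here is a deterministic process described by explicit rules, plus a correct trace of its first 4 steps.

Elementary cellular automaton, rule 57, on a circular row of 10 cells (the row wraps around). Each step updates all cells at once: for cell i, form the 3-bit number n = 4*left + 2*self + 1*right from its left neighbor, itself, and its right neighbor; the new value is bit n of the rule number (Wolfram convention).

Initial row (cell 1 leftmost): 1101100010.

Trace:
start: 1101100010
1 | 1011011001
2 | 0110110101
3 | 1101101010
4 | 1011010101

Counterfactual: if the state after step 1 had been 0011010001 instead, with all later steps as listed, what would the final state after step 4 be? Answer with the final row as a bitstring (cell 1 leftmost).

0010110101

state after step 1 := 0011010001
2 | 1010101100
3 | 0101011010
4 | 0010110101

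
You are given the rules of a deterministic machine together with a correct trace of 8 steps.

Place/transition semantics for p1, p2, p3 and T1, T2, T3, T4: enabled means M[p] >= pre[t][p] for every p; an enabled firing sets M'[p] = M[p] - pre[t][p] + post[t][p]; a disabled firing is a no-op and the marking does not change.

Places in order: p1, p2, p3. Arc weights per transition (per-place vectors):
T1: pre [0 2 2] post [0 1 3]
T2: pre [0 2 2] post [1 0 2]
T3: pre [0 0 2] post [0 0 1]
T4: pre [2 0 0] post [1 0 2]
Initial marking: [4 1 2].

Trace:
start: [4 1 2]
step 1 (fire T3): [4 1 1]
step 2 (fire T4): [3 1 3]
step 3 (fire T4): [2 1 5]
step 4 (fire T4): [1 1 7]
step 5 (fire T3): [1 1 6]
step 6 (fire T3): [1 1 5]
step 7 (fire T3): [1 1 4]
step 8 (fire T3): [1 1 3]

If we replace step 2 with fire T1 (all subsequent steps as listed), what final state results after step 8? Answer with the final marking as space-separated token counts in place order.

2 1 1

(re-executing from step 2 with the substitution; state before step 2: [4 1 1])
step 2 (fire T1): [4 1 1]
step 3 (fire T4): [3 1 3]
step 4 (fire T4): [2 1 5]
step 5 (fire T3): [2 1 4]
step 6 (fire T3): [2 1 3]
step 7 (fire T3): [2 1 2]
step 8 (fire T3): [2 1 1]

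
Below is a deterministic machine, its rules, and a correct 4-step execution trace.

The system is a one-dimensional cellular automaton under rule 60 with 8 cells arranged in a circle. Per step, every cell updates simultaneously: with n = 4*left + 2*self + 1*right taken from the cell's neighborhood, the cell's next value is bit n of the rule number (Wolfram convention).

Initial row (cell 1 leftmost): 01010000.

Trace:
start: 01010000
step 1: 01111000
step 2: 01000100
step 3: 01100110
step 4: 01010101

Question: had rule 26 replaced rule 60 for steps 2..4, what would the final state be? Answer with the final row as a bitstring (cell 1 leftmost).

(re-executing steps 2..4 under rule 26; state before step 2: 01111000)
step 2: 11000100
step 3: 10101011
step 4: 00000010

00000010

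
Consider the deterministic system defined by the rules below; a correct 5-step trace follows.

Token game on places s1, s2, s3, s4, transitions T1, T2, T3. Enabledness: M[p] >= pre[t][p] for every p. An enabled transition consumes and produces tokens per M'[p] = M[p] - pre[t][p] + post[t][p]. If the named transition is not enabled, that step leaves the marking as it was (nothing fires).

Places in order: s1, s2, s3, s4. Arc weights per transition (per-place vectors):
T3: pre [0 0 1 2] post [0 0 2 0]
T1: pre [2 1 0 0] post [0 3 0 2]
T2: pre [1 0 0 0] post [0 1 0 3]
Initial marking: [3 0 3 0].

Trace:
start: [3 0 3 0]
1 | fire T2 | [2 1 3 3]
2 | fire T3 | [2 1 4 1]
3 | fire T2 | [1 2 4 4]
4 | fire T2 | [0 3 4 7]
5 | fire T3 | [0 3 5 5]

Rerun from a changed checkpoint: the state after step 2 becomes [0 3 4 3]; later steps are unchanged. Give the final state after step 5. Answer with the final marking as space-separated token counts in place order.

0 3 5 1

state after step 2 := [0 3 4 3]
3 | fire T2 | [0 3 4 3]
4 | fire T2 | [0 3 4 3]
5 | fire T3 | [0 3 5 1]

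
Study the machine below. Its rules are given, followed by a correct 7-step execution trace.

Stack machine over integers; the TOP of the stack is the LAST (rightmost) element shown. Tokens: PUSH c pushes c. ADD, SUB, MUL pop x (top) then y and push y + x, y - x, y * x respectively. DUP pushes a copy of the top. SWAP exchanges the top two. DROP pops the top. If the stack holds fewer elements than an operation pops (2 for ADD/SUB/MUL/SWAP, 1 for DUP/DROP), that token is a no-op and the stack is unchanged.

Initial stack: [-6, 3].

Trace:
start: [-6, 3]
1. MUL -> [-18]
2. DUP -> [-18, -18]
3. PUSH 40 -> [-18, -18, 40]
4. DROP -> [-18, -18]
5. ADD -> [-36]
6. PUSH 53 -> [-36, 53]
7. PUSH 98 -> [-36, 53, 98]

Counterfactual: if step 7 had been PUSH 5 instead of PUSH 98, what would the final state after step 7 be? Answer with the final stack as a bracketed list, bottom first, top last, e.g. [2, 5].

[-36, 53, 5]

(re-executing from step 7 with the substitution; state before step 7: [-36, 53])
7. PUSH 5 -> [-36, 53, 5]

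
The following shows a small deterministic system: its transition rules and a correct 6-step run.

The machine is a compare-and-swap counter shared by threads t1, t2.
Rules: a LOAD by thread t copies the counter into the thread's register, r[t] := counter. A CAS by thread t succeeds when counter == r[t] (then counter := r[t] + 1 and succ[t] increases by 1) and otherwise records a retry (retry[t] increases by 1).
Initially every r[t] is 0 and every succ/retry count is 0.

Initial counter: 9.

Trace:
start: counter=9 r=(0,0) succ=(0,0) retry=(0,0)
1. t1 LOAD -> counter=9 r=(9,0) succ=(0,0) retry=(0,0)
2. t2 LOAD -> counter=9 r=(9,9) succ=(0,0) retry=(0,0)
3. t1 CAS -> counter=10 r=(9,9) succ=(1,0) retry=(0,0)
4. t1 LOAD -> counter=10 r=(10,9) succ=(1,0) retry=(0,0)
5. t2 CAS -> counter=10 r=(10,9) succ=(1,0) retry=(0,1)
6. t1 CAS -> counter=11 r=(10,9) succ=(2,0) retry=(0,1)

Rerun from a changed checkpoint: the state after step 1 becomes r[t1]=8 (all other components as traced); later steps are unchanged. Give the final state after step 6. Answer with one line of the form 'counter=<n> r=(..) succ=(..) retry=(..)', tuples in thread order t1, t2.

counter=10 r=(9,9) succ=(0,1) retry=(2,0)

state after step 1 := counter=9 r=(8,0) succ=(0,0) retry=(0,0)
2. t2 LOAD -> counter=9 r=(8,9) succ=(0,0) retry=(0,0)
3. t1 CAS -> counter=9 r=(8,9) succ=(0,0) retry=(1,0)
4. t1 LOAD -> counter=9 r=(9,9) succ=(0,0) retry=(1,0)
5. t2 CAS -> counter=10 r=(9,9) succ=(0,1) retry=(1,0)
6. t1 CAS -> counter=10 r=(9,9) succ=(0,1) retry=(2,0)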